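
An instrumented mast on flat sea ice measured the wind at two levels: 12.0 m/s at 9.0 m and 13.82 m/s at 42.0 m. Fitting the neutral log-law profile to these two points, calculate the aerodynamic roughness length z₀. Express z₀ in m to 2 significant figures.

z₀ ≈ 0.00035 m

Log law: V(z) ∝ ln(z/z₀). With r = V₁/V₂ = 12.0/13.82 = 0.86831,
r · ln(z₂/z₀) = ln(z₁/z₀) ⇒ ln z₀ = (ln z₁ − r·ln z₂)/(1 − r)
ln z₀ = (2.19722 − 0.86831×3.73767) / 0.13169 = -7.9596
z₀ = exp(-7.9596) = 0.0003493 m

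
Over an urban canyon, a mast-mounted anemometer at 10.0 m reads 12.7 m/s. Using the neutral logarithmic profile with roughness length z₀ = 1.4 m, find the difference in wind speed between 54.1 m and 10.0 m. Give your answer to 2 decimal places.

Log law: V₂ = V₁ · ln(z₂/z₀)/ln(z₁/z₀) = 12.7 × 3.6544/1.9661 = 23.6052 m/s
ΔV = 23.6052 − 12.7 = 10.9052 m/s

10.91 m/s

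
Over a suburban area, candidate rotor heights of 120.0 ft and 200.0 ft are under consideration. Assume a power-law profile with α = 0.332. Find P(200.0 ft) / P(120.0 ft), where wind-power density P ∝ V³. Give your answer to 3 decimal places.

1.663

Speed ratio: V_B/V_A = (z_B/z_A)^α = (200.0/120.0)^0.332 = (1.6667)^0.332 = 1.18482
Power-density ratio: P_B/P_A = (V_B/V_A)³ = (1.18482)³ = 1.66326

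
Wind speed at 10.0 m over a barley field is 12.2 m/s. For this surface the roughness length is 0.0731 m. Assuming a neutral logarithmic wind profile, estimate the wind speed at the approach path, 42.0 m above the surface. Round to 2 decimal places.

Log law: V(z) ∝ ln(z/z₀), so V₂/V₁ = ln(z₂/z₀) / ln(z₁/z₀).
ln(42.0/0.0731) = 6.3536, ln(10.0/0.0731) = 4.9185
V₂ = 12.2 × 6.3536/4.9185 = 12.2 × 1.2918 = 15.7596 m/s

15.76 m/s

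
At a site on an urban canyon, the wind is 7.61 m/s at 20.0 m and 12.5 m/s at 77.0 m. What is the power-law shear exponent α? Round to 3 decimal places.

Power law: V₂/V₁ = (z₂/z₁)^α ⇒ α = ln(V₂/V₁) / ln(z₂/z₁)
α = ln(12.5/7.61) / ln(77.0/20.0) = ln(1.6426) / ln(3.8500)
  = 0.49627 / 1.34807 = 0.36813

α ≈ 0.368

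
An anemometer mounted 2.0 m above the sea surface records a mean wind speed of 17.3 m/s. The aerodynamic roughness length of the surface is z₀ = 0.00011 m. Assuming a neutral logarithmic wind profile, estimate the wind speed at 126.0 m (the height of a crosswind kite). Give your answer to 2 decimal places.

24.61 m/s

Log law: V(z) ∝ ln(z/z₀), so V₂/V₁ = ln(z₂/z₀) / ln(z₁/z₀).
ln(126.0/0.00011) = 13.9513, ln(2.0/0.00011) = 9.8082
V₂ = 17.3 × 13.9513/9.8082 = 17.3 × 1.4224 = 24.6078 m/s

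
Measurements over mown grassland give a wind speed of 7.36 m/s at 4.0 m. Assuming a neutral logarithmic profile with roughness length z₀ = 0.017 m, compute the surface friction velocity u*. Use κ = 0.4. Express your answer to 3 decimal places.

u* ≈ 0.539 m/s

Log law: V(z) = (u*/κ) · ln(z/z₀) ⇒ u* = κ · V / ln(z/z₀)
u* = 0.4 × 7.36 / ln(4.0/0.017) = 0.4 × 7.36 / 5.4608
   = 2.9440 / 5.4608 = 0.5391 m/s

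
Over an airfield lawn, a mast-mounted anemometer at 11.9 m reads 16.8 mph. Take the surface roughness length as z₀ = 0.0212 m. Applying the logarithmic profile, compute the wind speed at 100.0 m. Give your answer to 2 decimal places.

Log law: V(z) ∝ ln(z/z₀), so V₂/V₁ = ln(z₂/z₀) / ln(z₁/z₀).
ln(100.0/0.0212) = 8.4589, ln(11.9/0.0212) = 6.3303
V₂ = 16.8 × 8.4589/6.3303 = 16.8 × 1.3363 = 22.4492 mph

22.45 mph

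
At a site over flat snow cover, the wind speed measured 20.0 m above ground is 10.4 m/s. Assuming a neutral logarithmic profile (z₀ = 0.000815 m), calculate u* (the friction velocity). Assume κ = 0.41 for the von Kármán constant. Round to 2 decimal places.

u* ≈ 0.42 m/s

Log law: V(z) = (u*/κ) · ln(z/z₀) ⇒ u* = κ · V / ln(z/z₀)
u* = 0.41 × 10.4 / ln(20.0/0.000815) = 0.41 × 10.4 / 10.1081
   = 4.2640 / 10.1081 = 0.4218 m/s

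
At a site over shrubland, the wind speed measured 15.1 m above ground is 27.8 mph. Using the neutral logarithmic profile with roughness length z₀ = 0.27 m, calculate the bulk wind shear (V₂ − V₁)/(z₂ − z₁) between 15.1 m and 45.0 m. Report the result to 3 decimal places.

Log law: V₂ = V₁ · ln(z₂/z₀)/ln(z₁/z₀) = 27.8 × 5.1160/4.0240 = 35.3439 mph
ΔV/Δz = (35.3439 − 27.8)/(45.0 − 15.1) = 7.5439/29.9000 = 0.25230 mph/m

0.252 mph/m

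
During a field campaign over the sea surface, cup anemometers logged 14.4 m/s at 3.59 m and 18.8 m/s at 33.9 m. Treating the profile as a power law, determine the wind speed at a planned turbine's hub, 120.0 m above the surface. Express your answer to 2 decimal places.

First find α: α = ln(V₂/V₁)/ln(z₂/z₁) = ln(18.8/14.4)/ln(33.9/3.59) = 0.26663/2.24526 = 0.1188
Extrapolate from 33.9 m to 120.0 m: V₃ = 18.8 × (120.0/33.9)^0.1188 = 18.8 × 1.1620 = 21.8449 m/s

21.84 m/s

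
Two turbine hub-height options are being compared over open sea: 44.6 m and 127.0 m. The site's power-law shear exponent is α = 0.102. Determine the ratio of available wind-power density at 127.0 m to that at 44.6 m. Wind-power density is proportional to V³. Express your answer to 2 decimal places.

1.38

Speed ratio: V_B/V_A = (z_B/z_A)^α = (127.0/44.6)^0.102 = (2.8475)^0.102 = 1.11264
Power-density ratio: P_B/P_A = (V_B/V_A)³ = (1.11264)³ = 1.37742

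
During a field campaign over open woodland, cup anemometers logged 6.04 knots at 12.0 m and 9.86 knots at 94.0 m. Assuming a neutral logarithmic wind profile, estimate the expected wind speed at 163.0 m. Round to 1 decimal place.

10.9 knots

Log law: V ∝ ln(z/z₀). From the pair, with r = V₁/V₂ = 0.61258,
ln z₀ = (ln z₁ − r·ln z₂)/(1 − r) = (2.4849 − 0.61258×4.5433)/0.38742 = -0.7697 → z₀ = 0.4631 m
V₃ = V₁ · ln(z₃/z₀)/ln(z₁/z₀) = 6.04 × 5.8635/3.2546 = 10.8815 knots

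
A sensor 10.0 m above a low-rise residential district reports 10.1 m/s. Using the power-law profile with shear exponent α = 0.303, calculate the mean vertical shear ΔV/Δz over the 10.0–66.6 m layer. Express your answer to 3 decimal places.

0.139 m/s/m

Power law: V₂ = V₁ · (z₂/z₁)^α = 10.1 × (6.6600)^0.303 = 17.9405 m/s
ΔV/Δz = (17.9405 − 10.1)/(66.6 − 10.0) = 7.8405/56.6000 = 0.13852 m/s/m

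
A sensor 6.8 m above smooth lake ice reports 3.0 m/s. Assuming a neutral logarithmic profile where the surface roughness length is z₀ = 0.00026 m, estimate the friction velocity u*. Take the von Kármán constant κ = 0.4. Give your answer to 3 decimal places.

Log law: V(z) = (u*/κ) · ln(z/z₀) ⇒ u* = κ · V / ln(z/z₀)
u* = 0.4 × 3.0 / ln(6.8/0.00026) = 0.4 × 3.0 / 10.1718
   = 1.2000 / 10.1718 = 0.1180 m/s

u* ≈ 0.118 m/s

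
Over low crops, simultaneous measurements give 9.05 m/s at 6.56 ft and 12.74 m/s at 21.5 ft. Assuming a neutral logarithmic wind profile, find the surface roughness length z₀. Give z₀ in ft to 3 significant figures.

z₀ ≈ 0.357 ft

Log law: V(z) ∝ ln(z/z₀). With r = V₁/V₂ = 9.05/12.74 = 0.71036,
r · ln(z₂/z₀) = ln(z₁/z₀) ⇒ ln z₀ = (ln z₁ − r·ln z₂)/(1 − r)
ln z₀ = (1.88099 − 0.71036×3.06805) / 0.28964 = -1.0304
z₀ = exp(-1.0304) = 0.3569 ft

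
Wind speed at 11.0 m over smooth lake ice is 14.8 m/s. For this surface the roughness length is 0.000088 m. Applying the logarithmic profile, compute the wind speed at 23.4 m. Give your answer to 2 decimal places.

15.75 m/s

Log law: V(z) ∝ ln(z/z₀), so V₂/V₁ = ln(z₂/z₀) / ln(z₁/z₀).
ln(23.4/0.000088) = 12.4909, ln(11.0/0.000088) = 11.7361
V₂ = 14.8 × 12.4909/11.7361 = 14.8 × 1.0643 = 15.7519 m/s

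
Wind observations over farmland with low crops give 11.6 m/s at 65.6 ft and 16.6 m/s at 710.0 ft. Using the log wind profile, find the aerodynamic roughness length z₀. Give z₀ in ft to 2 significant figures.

Log law: V(z) ∝ ln(z/z₀). With r = V₁/V₂ = 11.6/16.6 = 0.69880,
r · ln(z₂/z₀) = ln(z₁/z₀) ⇒ ln z₀ = (ln z₁ − r·ln z₂)/(1 − r)
ln z₀ = (4.18358 − 0.69880×6.56526) / 0.30120 = -1.3419
z₀ = exp(-1.3419) = 0.2613 ft

z₀ ≈ 0.26 ft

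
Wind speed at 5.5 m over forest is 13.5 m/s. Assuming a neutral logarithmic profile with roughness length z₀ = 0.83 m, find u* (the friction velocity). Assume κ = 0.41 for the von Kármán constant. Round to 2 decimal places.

Log law: V(z) = (u*/κ) · ln(z/z₀) ⇒ u* = κ · V / ln(z/z₀)
u* = 0.41 × 13.5 / ln(5.5/0.83) = 0.41 × 13.5 / 1.8911
   = 5.5350 / 1.8911 = 2.9269 m/s

u* ≈ 2.93 m/s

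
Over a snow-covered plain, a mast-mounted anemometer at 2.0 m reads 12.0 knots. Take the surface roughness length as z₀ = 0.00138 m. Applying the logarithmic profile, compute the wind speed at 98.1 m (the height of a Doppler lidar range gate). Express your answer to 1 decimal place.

Log law: V(z) ∝ ln(z/z₀), so V₂/V₁ = ln(z₂/z₀) / ln(z₁/z₀).
ln(98.1/0.00138) = 11.1717, ln(2.0/0.00138) = 7.2788
V₂ = 12.0 × 11.1717/7.2788 = 12.0 × 1.5348 = 18.4178 knots

18.4 knots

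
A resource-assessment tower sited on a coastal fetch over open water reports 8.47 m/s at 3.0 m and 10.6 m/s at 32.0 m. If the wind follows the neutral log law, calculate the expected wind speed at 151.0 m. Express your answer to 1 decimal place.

Log law: V ∝ ln(z/z₀). From the pair, with r = V₁/V₂ = 0.79906,
ln z₀ = (ln z₁ − r·ln z₂)/(1 − r) = (1.0986 − 0.79906×3.4657)/0.20094 = -8.3143 → z₀ = 0.0002450 m
V₃ = V₁ · ln(z₃/z₀)/ln(z₁/z₀) = 8.47 × 13.3316/9.4129 = 11.9961 m/s

12.0 m/s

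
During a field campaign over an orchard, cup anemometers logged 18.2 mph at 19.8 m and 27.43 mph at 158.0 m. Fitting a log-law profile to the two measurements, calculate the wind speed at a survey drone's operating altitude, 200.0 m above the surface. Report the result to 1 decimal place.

28.5 mph

Log law: V ∝ ln(z/z₀). From the pair, with r = V₁/V₂ = 0.66351,
ln z₀ = (ln z₁ − r·ln z₂)/(1 − r) = (2.9857 − 0.66351×5.0626)/0.33649 = -1.1096 → z₀ = 0.3297 m
V₃ = V₁ · ln(z₃/z₀)/ln(z₁/z₀) = 18.2 × 6.4080/4.0953 = 28.4776 mph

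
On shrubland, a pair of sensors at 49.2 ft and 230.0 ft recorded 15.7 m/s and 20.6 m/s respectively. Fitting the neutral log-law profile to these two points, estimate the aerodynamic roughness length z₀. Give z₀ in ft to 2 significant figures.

z₀ ≈ 0.35 ft

Log law: V(z) ∝ ln(z/z₀). With r = V₁/V₂ = 15.7/20.6 = 0.76214,
r · ln(z₂/z₀) = ln(z₁/z₀) ⇒ ln z₀ = (ln z₁ − r·ln z₂)/(1 − r)
ln z₀ = (3.89589 − 0.76214×5.43808) / 0.23786 = -1.0454
z₀ = exp(-1.0454) = 0.3516 ft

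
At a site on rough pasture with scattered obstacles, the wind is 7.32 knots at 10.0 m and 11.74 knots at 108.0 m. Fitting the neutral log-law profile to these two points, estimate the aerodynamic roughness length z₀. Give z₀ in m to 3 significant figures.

z₀ ≈ 0.194 m

Log law: V(z) ∝ ln(z/z₀). With r = V₁/V₂ = 7.32/11.74 = 0.62351,
r · ln(z₂/z₀) = ln(z₁/z₀) ⇒ ln z₀ = (ln z₁ − r·ln z₂)/(1 − r)
ln z₀ = (2.30259 − 0.62351×4.68213) / 0.37649 = -1.6382
z₀ = exp(-1.6382) = 0.1943 m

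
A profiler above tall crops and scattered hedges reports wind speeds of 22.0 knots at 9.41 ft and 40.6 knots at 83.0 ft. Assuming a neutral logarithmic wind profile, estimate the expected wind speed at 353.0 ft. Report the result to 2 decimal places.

Log law: V ∝ ln(z/z₀). From the pair, with r = V₁/V₂ = 0.54187,
ln z₀ = (ln z₁ − r·ln z₂)/(1 − r) = (2.2418 − 0.54187×4.4188)/0.45813 = -0.3333 → z₀ = 0.7166 ft
V₃ = V₁ · ln(z₃/z₀)/ln(z₁/z₀) = 22.0 × 6.1997/2.5750 = 52.9680 knots

52.97 knots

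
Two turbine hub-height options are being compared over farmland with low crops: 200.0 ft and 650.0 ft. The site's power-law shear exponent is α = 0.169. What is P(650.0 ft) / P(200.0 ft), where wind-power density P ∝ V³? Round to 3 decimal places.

1.818

Speed ratio: V_B/V_A = (z_B/z_A)^α = (650.0/200.0)^0.169 = (3.2500)^0.169 = 1.22042
Power-density ratio: P_B/P_A = (V_B/V_A)³ = (1.22042)³ = 1.81771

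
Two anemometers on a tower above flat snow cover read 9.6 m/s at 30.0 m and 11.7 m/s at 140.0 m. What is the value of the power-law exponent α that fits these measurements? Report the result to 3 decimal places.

α ≈ 0.128

Power law: V₂/V₁ = (z₂/z₁)^α ⇒ α = ln(V₂/V₁) / ln(z₂/z₁)
α = ln(11.7/9.6) / ln(140.0/30.0) = ln(1.2188) / ln(4.6667)
  = 0.19783 / 1.54045 = 0.12842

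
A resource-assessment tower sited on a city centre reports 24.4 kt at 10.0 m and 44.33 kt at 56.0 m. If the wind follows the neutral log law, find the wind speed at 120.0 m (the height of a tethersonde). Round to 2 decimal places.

Log law: V ∝ ln(z/z₀). From the pair, with r = V₁/V₂ = 0.55042,
ln z₀ = (ln z₁ − r·ln z₂)/(1 − r) = (2.3026 − 0.55042×4.0254)/0.44958 = 0.1934 → z₀ = 1.213 m
V₃ = V₁ · ln(z₃/z₀)/ln(z₁/z₀) = 24.4 × 4.5941/2.1092 = 53.1469 kt

53.15 kt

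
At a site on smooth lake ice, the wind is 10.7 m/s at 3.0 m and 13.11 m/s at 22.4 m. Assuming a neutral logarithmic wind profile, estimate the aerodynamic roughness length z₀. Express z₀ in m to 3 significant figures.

z₀ ≈ 0.000399 m

Log law: V(z) ∝ ln(z/z₀). With r = V₁/V₂ = 10.7/13.11 = 0.81617,
r · ln(z₂/z₀) = ln(z₁/z₀) ⇒ ln z₀ = (ln z₁ − r·ln z₂)/(1 − r)
ln z₀ = (1.09861 − 0.81617×3.10906) / 0.18383 = -7.8274
z₀ = exp(-7.8274) = 0.0003986 m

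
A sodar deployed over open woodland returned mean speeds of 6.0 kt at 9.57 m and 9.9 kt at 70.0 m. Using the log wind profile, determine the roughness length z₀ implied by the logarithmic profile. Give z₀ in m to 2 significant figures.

z₀ ≈ 0.45 m

Log law: V(z) ∝ ln(z/z₀). With r = V₁/V₂ = 6.0/9.9 = 0.60606,
r · ln(z₂/z₀) = ln(z₁/z₀) ⇒ ln z₀ = (ln z₁ − r·ln z₂)/(1 − r)
ln z₀ = (2.25863 − 0.60606×4.24850) / 0.39394 = -0.8027
z₀ = exp(-0.8027) = 0.4481 m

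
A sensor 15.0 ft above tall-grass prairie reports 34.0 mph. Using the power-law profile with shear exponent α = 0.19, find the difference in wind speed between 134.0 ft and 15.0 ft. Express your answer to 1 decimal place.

Power law: V₂ = V₁ · (z₂/z₁)^α = 34.0 × (8.9333)^0.19 = 51.5432 mph
ΔV = 51.5432 − 34.0 = 17.5432 mph

17.5 mph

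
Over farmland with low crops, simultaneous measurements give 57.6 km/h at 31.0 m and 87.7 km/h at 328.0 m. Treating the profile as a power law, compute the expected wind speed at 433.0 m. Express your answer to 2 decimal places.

First find α: α = ln(V₂/V₁)/ln(z₂/z₁) = ln(87.7/57.6)/ln(328.0/31.0) = 0.42040/2.35903 = 0.1782
Extrapolate from 328.0 m to 433.0 m: V₃ = 87.7 × (433.0/328.0)^0.1782 = 87.7 × 1.0507 = 92.1497 km/h

92.15 km/h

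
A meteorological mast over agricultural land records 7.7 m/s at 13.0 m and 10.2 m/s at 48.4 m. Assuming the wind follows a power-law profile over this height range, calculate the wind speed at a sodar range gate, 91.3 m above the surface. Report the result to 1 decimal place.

11.7 m/s

First find α: α = ln(V₂/V₁)/ln(z₂/z₁) = ln(10.2/7.7)/ln(48.4/13.0) = 0.28117/1.31455 = 0.2139
Extrapolate from 48.4 m to 91.3 m: V₃ = 10.2 × (91.3/48.4)^0.2139 = 10.2 × 1.1454 = 11.6830 m/s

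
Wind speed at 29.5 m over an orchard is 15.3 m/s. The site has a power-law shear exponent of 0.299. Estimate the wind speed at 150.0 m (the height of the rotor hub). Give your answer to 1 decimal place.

Power-law profile: V₂ = V₁ · (z₂/z₁)^α
V₂ = 15.3 × (150.0/29.5)^0.299 = 15.3 × (5.0847)^0.299
    = 15.3 × 1.6262 = 24.8809 m/s

24.9 m/s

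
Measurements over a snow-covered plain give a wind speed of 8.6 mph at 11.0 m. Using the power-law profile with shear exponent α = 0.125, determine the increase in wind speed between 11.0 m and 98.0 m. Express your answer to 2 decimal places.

Power law: V₂ = V₁ · (z₂/z₁)^α = 8.6 × (8.9091)^0.125 = 11.3039 mph
ΔV = 11.3039 − 8.6 = 2.7039 mph

2.70 mph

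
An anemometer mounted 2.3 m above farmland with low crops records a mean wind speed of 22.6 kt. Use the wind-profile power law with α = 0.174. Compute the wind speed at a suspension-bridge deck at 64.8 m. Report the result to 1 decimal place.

Power-law profile: V₂ = V₁ · (z₂/z₁)^α
V₂ = 22.6 × (64.8/2.3)^0.174 = 22.6 × (28.1739)^0.174
    = 22.6 × 1.7876 = 40.4000 kt

40.4 kt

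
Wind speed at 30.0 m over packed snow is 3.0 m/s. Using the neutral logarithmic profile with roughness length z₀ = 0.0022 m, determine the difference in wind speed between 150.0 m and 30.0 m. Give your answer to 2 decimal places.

Log law: V₂ = V₁ · ln(z₂/z₀)/ln(z₁/z₀) = 3.0 × 11.1299/9.5205 = 3.5071 m/s
ΔV = 3.5071 − 3.0 = 0.5071 m/s

0.51 m/s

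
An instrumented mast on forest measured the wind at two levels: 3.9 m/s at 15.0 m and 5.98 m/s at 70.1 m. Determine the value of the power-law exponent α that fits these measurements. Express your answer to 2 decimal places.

α ≈ 0.28

Power law: V₂/V₁ = (z₂/z₁)^α ⇒ α = ln(V₂/V₁) / ln(z₂/z₁)
α = ln(5.98/3.9) / ln(70.1/15.0) = ln(1.5333) / ln(4.6733)
  = 0.42744 / 1.54187 = 0.27722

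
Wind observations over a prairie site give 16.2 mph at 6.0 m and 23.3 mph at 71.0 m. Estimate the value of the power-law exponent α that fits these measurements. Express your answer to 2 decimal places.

α ≈ 0.15

Power law: V₂/V₁ = (z₂/z₁)^α ⇒ α = ln(V₂/V₁) / ln(z₂/z₁)
α = ln(23.3/16.2) / ln(71.0/6.0) = ln(1.4383) / ln(11.8333)
  = 0.36344 / 2.47092 = 0.14709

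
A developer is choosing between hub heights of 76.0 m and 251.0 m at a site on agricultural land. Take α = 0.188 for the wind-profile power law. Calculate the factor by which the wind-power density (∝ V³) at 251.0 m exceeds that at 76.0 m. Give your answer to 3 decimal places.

Speed ratio: V_B/V_A = (z_B/z_A)^α = (251.0/76.0)^0.188 = (3.3026)^0.188 = 1.25183
Power-density ratio: P_B/P_A = (V_B/V_A)³ = (1.25183)³ = 1.96172

1.962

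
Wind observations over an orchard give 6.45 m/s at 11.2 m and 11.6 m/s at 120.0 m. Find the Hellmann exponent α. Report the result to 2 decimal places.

Power law: V₂/V₁ = (z₂/z₁)^α ⇒ α = ln(V₂/V₁) / ln(z₂/z₁)
α = ln(11.6/6.45) / ln(120.0/11.2) = ln(1.7984) / ln(10.7143)
  = 0.58692 / 2.37158 = 0.24748

α ≈ 0.25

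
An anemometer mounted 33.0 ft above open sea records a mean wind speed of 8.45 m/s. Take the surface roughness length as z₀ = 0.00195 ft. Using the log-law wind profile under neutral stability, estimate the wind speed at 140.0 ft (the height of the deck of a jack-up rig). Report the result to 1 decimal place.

Log law: V(z) ∝ ln(z/z₀), so V₂/V₁ = ln(z₂/z₀) / ln(z₁/z₀).
ln(140.0/0.00195) = 11.1816, ln(33.0/0.00195) = 9.7364
V₂ = 8.45 × 11.1816/9.7364 = 8.45 × 1.1484 = 9.7042 m/s

9.7 m/s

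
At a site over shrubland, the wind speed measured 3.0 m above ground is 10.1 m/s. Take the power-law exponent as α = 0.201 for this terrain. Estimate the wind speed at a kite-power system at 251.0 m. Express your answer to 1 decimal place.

24.6 m/s

Power-law profile: V₂ = V₁ · (z₂/z₁)^α
V₂ = 10.1 × (251.0/3.0)^0.201 = 10.1 × (83.6667)^0.201
    = 10.1 × 2.4346 = 24.5898 m/s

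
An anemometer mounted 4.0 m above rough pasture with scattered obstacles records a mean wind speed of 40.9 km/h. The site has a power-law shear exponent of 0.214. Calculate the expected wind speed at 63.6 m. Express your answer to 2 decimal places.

Power-law profile: V₂ = V₁ · (z₂/z₁)^α
V₂ = 40.9 × (63.6/4.0)^0.214 = 40.9 × (15.9000)^0.214
    = 40.9 × 1.8076 = 73.9303 km/h

73.93 km/h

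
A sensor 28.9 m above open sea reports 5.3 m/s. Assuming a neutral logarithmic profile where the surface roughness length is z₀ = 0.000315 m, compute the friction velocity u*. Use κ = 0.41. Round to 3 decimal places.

u* ≈ 0.190 m/s

Log law: V(z) = (u*/κ) · ln(z/z₀) ⇒ u* = κ · V / ln(z/z₀)
u* = 0.41 × 5.3 / ln(28.9/0.000315) = 0.41 × 5.3 / 11.4268
   = 2.1730 / 11.4268 = 0.1902 m/s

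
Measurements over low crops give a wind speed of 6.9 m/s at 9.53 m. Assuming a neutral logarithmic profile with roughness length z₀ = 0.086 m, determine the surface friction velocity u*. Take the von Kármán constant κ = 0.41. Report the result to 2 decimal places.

Log law: V(z) = (u*/κ) · ln(z/z₀) ⇒ u* = κ · V / ln(z/z₀)
u* = 0.41 × 6.9 / ln(9.53/0.086) = 0.41 × 6.9 / 4.7079
   = 2.8290 / 4.7079 = 0.6009 m/s

u* ≈ 0.60 m/s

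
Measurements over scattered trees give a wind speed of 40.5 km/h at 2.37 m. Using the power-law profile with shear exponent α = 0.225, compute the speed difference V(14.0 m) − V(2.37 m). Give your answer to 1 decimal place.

Power law: V₂ = V₁ · (z₂/z₁)^α = 40.5 × (5.9072)^0.225 = 60.3970 km/h
ΔV = 60.3970 − 40.5 = 19.8970 km/h

19.9 km/h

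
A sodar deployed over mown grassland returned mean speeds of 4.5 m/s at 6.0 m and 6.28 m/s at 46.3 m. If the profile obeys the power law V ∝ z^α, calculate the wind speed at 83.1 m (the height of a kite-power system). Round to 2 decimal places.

First find α: α = ln(V₂/V₁)/ln(z₂/z₁) = ln(6.28/4.5)/ln(46.3/6.0) = 0.33329/2.04338 = 0.1631
Extrapolate from 46.3 m to 83.1 m: V₃ = 6.28 × (83.1/46.3)^0.1631 = 6.28 × 1.1001 = 6.9086 m/s

6.91 m/s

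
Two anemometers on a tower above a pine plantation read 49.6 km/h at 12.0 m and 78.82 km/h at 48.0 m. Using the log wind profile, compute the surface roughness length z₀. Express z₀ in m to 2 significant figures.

Log law: V(z) ∝ ln(z/z₀). With r = V₁/V₂ = 49.6/78.82 = 0.62928,
r · ln(z₂/z₀) = ln(z₁/z₀) ⇒ ln z₀ = (ln z₁ − r·ln z₂)/(1 − r)
ln z₀ = (2.48491 − 0.62928×3.87120) / 0.37072 = 0.1317
z₀ = exp(0.1317) = 1.141 m

z₀ ≈ 1.1 m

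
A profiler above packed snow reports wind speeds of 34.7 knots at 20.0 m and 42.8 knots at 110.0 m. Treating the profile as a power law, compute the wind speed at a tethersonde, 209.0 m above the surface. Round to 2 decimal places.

First find α: α = ln(V₂/V₁)/ln(z₂/z₁) = ln(42.8/34.7)/ln(110.0/20.0) = 0.20980/1.70475 = 0.1231
Extrapolate from 110.0 m to 209.0 m: V₃ = 42.8 × (209.0/110.0)^0.1231 = 42.8 × 1.0822 = 46.3179 knots

46.32 knots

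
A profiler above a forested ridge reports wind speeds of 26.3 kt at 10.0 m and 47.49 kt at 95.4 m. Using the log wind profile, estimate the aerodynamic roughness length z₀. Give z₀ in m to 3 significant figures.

z₀ ≈ 0.608 m

Log law: V(z) ∝ ln(z/z₀). With r = V₁/V₂ = 26.3/47.49 = 0.55380,
r · ln(z₂/z₀) = ln(z₁/z₀) ⇒ ln z₀ = (ln z₁ − r·ln z₂)/(1 − r)
ln z₀ = (2.30259 − 0.55380×4.55808) / 0.44620 = -0.4968
z₀ = exp(-0.4968) = 0.6085 m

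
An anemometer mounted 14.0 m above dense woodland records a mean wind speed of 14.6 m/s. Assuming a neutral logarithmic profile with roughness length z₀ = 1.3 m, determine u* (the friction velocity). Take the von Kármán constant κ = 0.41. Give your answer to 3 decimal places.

u* ≈ 2.519 m/s

Log law: V(z) = (u*/κ) · ln(z/z₀) ⇒ u* = κ · V / ln(z/z₀)
u* = 0.41 × 14.6 / ln(14.0/1.3) = 0.41 × 14.6 / 2.3767
   = 5.9860 / 2.3767 = 2.5186 m/s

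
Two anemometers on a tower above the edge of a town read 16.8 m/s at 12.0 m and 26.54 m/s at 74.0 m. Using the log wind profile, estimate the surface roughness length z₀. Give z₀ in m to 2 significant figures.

Log law: V(z) ∝ ln(z/z₀). With r = V₁/V₂ = 16.8/26.54 = 0.63301,
r · ln(z₂/z₀) = ln(z₁/z₀) ⇒ ln z₀ = (ln z₁ − r·ln z₂)/(1 − r)
ln z₀ = (2.48491 − 0.63301×4.30407) / 0.36699 = -0.6529
z₀ = exp(-0.6529) = 0.5206 m

z₀ ≈ 0.52 m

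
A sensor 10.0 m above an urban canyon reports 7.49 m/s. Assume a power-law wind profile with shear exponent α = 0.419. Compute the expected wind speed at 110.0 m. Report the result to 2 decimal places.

Power-law profile: V₂ = V₁ · (z₂/z₁)^α
V₂ = 7.49 × (110.0/10.0)^0.419 = 7.49 × (11.0000)^0.419
    = 7.49 × 2.7311 = 20.4562 m/s

20.46 m/s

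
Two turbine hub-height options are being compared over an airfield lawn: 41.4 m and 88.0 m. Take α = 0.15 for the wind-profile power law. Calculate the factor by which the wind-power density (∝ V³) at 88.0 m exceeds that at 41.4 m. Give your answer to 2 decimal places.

Speed ratio: V_B/V_A = (z_B/z_A)^α = (88.0/41.4)^0.15 = (2.1256)^0.15 = 1.11975
Power-density ratio: P_B/P_A = (V_B/V_A)³ = (1.11975)³ = 1.40400

1.40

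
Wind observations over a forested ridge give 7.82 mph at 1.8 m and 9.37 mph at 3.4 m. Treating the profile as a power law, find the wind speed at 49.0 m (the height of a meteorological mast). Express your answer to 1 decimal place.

20.0 mph

First find α: α = ln(V₂/V₁)/ln(z₂/z₁) = ln(9.37/7.82)/ln(3.4/1.8) = 0.18083/0.63599 = 0.2843
Extrapolate from 3.4 m to 49.0 m: V₃ = 9.37 × (49.0/3.4)^0.2843 = 9.37 × 2.1353 = 20.0075 mph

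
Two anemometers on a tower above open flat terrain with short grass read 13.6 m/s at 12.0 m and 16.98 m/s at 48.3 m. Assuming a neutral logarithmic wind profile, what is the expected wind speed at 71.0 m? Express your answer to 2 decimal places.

Log law: V ∝ ln(z/z₀). From the pair, with r = V₁/V₂ = 0.80094,
ln z₀ = (ln z₁ − r·ln z₂)/(1 − r) = (2.4849 − 0.80094×3.8774)/0.19906 = -3.1182 → z₀ = 0.04424 m
V₃ = V₁ · ln(z₃/z₀)/ln(z₁/z₀) = 13.6 × 7.3808/5.6031 = 17.9151 m/s

17.92 m/s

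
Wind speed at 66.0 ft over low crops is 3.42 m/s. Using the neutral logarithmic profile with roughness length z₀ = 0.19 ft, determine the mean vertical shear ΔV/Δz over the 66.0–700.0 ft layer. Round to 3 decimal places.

0.002 m/s/ft

Log law: V₂ = V₁ · ln(z₂/z₀)/ln(z₁/z₀) = 3.42 × 8.2118/5.8504 = 4.8004 m/s
ΔV/Δz = (4.8004 − 3.42)/(700.0 − 66.0) = 1.3804/634.0000 = 0.00218 m/s/ft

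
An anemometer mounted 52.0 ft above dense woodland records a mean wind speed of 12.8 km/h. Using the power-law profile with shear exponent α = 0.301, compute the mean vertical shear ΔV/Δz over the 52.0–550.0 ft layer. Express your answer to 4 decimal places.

0.0266 km/h/ft

Power law: V₂ = V₁ · (z₂/z₁)^α = 12.8 × (10.5769)^0.301 = 26.0341 km/h
ΔV/Δz = (26.0341 − 12.8)/(550.0 − 52.0) = 13.2341/498.0000 = 0.02657 km/h/ft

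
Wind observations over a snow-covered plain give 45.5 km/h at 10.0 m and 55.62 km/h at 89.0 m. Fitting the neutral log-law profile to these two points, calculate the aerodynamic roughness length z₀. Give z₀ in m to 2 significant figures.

z₀ ≈ 0.00054 m

Log law: V(z) ∝ ln(z/z₀). With r = V₁/V₂ = 45.5/55.62 = 0.81805,
r · ln(z₂/z₀) = ln(z₁/z₀) ⇒ ln z₀ = (ln z₁ − r·ln z₂)/(1 − r)
ln z₀ = (2.30259 − 0.81805×4.48864) / 0.18195 = -7.5260
z₀ = exp(-7.5260) = 0.0005389 m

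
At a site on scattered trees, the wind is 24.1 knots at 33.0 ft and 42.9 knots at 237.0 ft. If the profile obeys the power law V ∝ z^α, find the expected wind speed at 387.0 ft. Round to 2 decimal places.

First find α: α = ln(V₂/V₁)/ln(z₂/z₁) = ln(42.9/24.1)/ln(237.0/33.0) = 0.57666/1.97155 = 0.2925
Extrapolate from 237.0 ft to 387.0 ft: V₃ = 42.9 × (387.0/237.0)^0.2925 = 42.9 × 1.1542 = 49.5161 knots

49.52 knots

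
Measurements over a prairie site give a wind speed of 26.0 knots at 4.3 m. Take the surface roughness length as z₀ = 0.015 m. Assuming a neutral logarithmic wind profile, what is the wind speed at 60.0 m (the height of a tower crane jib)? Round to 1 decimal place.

Log law: V(z) ∝ ln(z/z₀), so V₂/V₁ = ln(z₂/z₀) / ln(z₁/z₀).
ln(60.0/0.015) = 8.2940, ln(4.3/0.015) = 5.6583
V₂ = 26.0 × 8.2940/5.6583 = 26.0 × 1.4658 = 38.1112 knots

38.1 knots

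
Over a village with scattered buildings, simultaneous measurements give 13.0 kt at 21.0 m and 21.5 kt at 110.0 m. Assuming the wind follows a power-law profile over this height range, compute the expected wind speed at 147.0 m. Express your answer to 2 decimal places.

First find α: α = ln(V₂/V₁)/ln(z₂/z₁) = ln(21.5/13.0)/ln(110.0/21.0) = 0.50310/1.65596 = 0.3038
Extrapolate from 110.0 m to 147.0 m: V₃ = 21.5 × (147.0/110.0)^0.3038 = 21.5 × 1.0921 = 23.4799 kt

23.48 kt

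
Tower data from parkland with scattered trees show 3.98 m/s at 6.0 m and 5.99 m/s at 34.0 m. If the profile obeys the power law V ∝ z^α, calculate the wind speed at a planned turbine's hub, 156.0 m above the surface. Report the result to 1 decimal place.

8.6 m/s

First find α: α = ln(V₂/V₁)/ln(z₂/z₁) = ln(5.99/3.98)/ln(34.0/6.0) = 0.40881/1.73460 = 0.2357
Extrapolate from 34.0 m to 156.0 m: V₃ = 5.99 × (156.0/34.0)^0.2357 = 5.99 × 1.4320 = 8.5775 m/s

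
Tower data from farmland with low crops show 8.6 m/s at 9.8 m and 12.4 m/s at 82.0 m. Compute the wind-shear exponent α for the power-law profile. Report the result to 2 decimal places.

Power law: V₂/V₁ = (z₂/z₁)^α ⇒ α = ln(V₂/V₁) / ln(z₂/z₁)
α = ln(12.4/8.6) / ln(82.0/9.8) = ln(1.4419) / ln(8.3673)
  = 0.36593 / 2.12434 = 0.17226

α ≈ 0.17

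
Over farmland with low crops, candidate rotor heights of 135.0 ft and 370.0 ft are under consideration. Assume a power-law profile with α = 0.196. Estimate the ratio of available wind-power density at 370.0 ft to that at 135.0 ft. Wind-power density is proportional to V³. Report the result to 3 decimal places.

Speed ratio: V_B/V_A = (z_B/z_A)^α = (370.0/135.0)^0.196 = (2.7407)^0.196 = 1.21849
Power-density ratio: P_B/P_A = (V_B/V_A)³ = (1.21849)³ = 1.80912

1.809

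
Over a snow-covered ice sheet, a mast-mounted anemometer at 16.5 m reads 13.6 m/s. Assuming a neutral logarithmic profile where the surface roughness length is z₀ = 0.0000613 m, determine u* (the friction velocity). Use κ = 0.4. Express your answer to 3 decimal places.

u* ≈ 0.435 m/s

Log law: V(z) = (u*/κ) · ln(z/z₀) ⇒ u* = κ · V / ln(z/z₀)
u* = 0.4 × 13.6 / ln(16.5/0.0000613) = 0.4 × 13.6 / 12.5031
   = 5.4400 / 12.5031 = 0.4351 m/s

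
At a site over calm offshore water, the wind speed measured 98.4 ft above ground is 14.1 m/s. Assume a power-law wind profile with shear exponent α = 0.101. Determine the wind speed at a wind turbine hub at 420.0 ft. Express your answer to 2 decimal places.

16.33 m/s

Power-law profile: V₂ = V₁ · (z₂/z₁)^α
V₂ = 14.1 × (420.0/98.4)^0.101 = 14.1 × (4.2683)^0.101
    = 14.1 × 1.1579 = 16.3258 m/s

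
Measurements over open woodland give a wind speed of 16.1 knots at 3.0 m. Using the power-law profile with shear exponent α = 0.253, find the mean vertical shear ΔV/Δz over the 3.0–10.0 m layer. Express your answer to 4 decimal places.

0.8190 knots/m

Power law: V₂ = V₁ · (z₂/z₁)^α = 16.1 × (3.3333)^0.253 = 21.8330 knots
ΔV/Δz = (21.8330 − 16.1)/(10.0 − 3.0) = 5.7330/7.0000 = 0.81901 knots/m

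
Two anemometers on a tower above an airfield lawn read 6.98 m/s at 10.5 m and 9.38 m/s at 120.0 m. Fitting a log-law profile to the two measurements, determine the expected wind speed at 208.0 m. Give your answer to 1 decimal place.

Log law: V ∝ ln(z/z₀). From the pair, with r = V₁/V₂ = 0.74414,
ln z₀ = (ln z₁ − r·ln z₂)/(1 − r) = (2.3514 − 0.74414×4.7875)/0.25586 = -4.7337 → z₀ = 0.008794 m
V₃ = V₁ · ln(z₃/z₀)/ln(z₁/z₀) = 6.98 × 10.0712/7.0850 = 9.9219 m/s

9.9 m/s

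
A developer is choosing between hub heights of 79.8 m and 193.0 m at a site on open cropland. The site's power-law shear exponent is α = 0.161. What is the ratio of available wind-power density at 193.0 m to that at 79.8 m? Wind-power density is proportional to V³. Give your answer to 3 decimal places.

Speed ratio: V_B/V_A = (z_B/z_A)^α = (193.0/79.8)^0.161 = (2.4185)^0.161 = 1.15280
Power-density ratio: P_B/P_A = (V_B/V_A)³ = (1.15280)³ = 1.53199

1.532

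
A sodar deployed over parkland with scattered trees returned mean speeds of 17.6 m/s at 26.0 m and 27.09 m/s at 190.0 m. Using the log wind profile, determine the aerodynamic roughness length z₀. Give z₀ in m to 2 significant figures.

Log law: V(z) ∝ ln(z/z₀). With r = V₁/V₂ = 17.6/27.09 = 0.64969,
r · ln(z₂/z₀) = ln(z₁/z₀) ⇒ ln z₀ = (ln z₁ − r·ln z₂)/(1 − r)
ln z₀ = (3.25810 − 0.64969×5.24702) / 0.35031 = -0.4305
z₀ = exp(-0.4305) = 0.6502 m

z₀ ≈ 0.65 m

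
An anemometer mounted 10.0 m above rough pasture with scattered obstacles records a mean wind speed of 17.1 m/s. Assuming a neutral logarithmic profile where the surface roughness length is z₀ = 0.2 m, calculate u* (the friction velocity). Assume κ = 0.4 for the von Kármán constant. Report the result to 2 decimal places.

u* ≈ 1.75 m/s

Log law: V(z) = (u*/κ) · ln(z/z₀) ⇒ u* = κ · V / ln(z/z₀)
u* = 0.4 × 17.1 / ln(10.0/0.2) = 0.4 × 17.1 / 3.9120
   = 6.8400 / 3.9120 = 1.7485 m/s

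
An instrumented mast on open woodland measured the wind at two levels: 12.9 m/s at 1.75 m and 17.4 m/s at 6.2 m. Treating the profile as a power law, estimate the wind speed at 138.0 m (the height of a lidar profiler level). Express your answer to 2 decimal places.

36.25 m/s

First find α: α = ln(V₂/V₁)/ln(z₂/z₁) = ln(17.4/12.9)/ln(6.2/1.75) = 0.29924/1.26493 = 0.2366
Extrapolate from 6.2 m to 138.0 m: V₃ = 17.4 × (138.0/6.2)^0.2366 = 17.4 × 2.0834 = 36.2511 m/s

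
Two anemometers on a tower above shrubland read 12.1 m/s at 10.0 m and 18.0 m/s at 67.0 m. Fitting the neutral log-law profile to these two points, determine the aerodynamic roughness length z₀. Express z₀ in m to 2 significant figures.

z₀ ≈ 0.20 m

Log law: V(z) ∝ ln(z/z₀). With r = V₁/V₂ = 12.1/18.0 = 0.67222,
r · ln(z₂/z₀) = ln(z₁/z₀) ⇒ ln z₀ = (ln z₁ − r·ln z₂)/(1 − r)
ln z₀ = (2.30259 − 0.67222×4.20469) / 0.32778 = -1.5983
z₀ = exp(-1.5983) = 0.2022 m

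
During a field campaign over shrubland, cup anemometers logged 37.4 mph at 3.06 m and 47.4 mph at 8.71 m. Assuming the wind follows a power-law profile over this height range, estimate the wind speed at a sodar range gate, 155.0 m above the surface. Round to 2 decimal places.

90.99 mph

First find α: α = ln(V₂/V₁)/ln(z₂/z₁) = ln(47.4/37.4)/ln(8.71/3.06) = 0.23695/1.04606 = 0.2265
Extrapolate from 8.71 m to 155.0 m: V₃ = 47.4 × (155.0/8.71)^0.2265 = 47.4 × 1.9196 = 90.9909 mph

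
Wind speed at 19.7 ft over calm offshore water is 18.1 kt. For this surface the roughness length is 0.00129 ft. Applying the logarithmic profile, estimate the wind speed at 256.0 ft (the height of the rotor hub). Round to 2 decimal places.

Log law: V(z) ∝ ln(z/z₀), so V₂/V₁ = ln(z₂/z₀) / ln(z₁/z₀).
ln(256.0/0.00129) = 12.1983, ln(19.7/0.00129) = 9.6337
V₂ = 18.1 × 12.1983/9.6337 = 18.1 × 1.2662 = 22.9183 kt

22.92 kt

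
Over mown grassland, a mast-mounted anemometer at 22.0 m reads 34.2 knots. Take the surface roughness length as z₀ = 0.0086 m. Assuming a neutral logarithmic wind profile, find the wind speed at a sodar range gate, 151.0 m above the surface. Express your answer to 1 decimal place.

Log law: V(z) ∝ ln(z/z₀), so V₂/V₁ = ln(z₂/z₀) / ln(z₁/z₀).
ln(151.0/0.0086) = 9.7733, ln(22.0/0.0086) = 7.8470
V₂ = 34.2 × 9.7733/7.8470 = 34.2 × 1.2455 = 42.5952 knots

42.6 knots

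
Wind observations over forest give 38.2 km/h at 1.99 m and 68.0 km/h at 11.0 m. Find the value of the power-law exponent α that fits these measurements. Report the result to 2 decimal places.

Power law: V₂/V₁ = (z₂/z₁)^α ⇒ α = ln(V₂/V₁) / ln(z₂/z₁)
α = ln(68.0/38.2) / ln(11.0/1.99) = ln(1.7801) / ln(5.5276)
  = 0.57667 / 1.70976 = 0.33728

α ≈ 0.34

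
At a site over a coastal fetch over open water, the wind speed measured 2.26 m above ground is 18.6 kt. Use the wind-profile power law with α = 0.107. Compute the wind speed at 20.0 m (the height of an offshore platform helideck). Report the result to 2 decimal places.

Power-law profile: V₂ = V₁ · (z₂/z₁)^α
V₂ = 18.6 × (20.0/2.26)^0.107 = 18.6 × (8.8496)^0.107
    = 18.6 × 1.2628 = 23.4873 kt

23.49 kt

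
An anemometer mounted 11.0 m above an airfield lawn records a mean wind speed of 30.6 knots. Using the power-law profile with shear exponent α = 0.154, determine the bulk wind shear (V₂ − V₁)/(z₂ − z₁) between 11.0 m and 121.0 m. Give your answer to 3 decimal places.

0.124 knots/m

Power law: V₂ = V₁ · (z₂/z₁)^α = 30.6 × (11.0000)^0.154 = 44.2686 knots
ΔV/Δz = (44.2686 − 30.6)/(121.0 − 11.0) = 13.6686/110.0000 = 0.12426 knots/m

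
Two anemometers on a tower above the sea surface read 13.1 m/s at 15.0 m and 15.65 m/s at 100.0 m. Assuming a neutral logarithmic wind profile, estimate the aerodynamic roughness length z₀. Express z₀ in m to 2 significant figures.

Log law: V(z) ∝ ln(z/z₀). With r = V₁/V₂ = 13.1/15.65 = 0.83706,
r · ln(z₂/z₀) = ln(z₁/z₀) ⇒ ln z₀ = (ln z₁ − r·ln z₂)/(1 − r)
ln z₀ = (2.70805 − 0.83706×4.60517) / 0.16294 = -7.0379
z₀ = exp(-7.0379) = 0.0008779 m

z₀ ≈ 0.00088 m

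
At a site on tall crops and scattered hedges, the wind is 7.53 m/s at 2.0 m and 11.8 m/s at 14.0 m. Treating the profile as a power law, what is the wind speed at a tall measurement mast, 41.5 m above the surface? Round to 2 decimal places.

15.16 m/s

First find α: α = ln(V₂/V₁)/ln(z₂/z₁) = ln(11.8/7.53)/ln(14.0/2.0) = 0.44920/1.94591 = 0.2308
Extrapolate from 14.0 m to 41.5 m: V₃ = 11.8 × (41.5/14.0)^0.2308 = 11.8 × 1.2851 = 15.1643 m/s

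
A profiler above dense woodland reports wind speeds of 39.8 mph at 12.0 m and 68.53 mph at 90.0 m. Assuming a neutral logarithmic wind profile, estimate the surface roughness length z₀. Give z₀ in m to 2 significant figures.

z₀ ≈ 0.74 m

Log law: V(z) ∝ ln(z/z₀). With r = V₁/V₂ = 39.8/68.53 = 0.58077,
r · ln(z₂/z₀) = ln(z₁/z₀) ⇒ ln z₀ = (ln z₁ − r·ln z₂)/(1 − r)
ln z₀ = (2.48491 − 0.58077×4.49981) / 0.41923 = -0.3064
z₀ = exp(-0.3064) = 0.7361 m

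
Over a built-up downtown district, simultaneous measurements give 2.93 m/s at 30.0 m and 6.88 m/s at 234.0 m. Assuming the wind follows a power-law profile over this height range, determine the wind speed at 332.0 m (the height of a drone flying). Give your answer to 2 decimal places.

7.96 m/s

First find α: α = ln(V₂/V₁)/ln(z₂/z₁) = ln(6.88/2.93)/ln(234.0/30.0) = 0.85362/2.05412 = 0.4156
Extrapolate from 234.0 m to 332.0 m: V₃ = 6.88 × (332.0/234.0)^0.4156 = 6.88 × 1.1565 = 7.9565 m/s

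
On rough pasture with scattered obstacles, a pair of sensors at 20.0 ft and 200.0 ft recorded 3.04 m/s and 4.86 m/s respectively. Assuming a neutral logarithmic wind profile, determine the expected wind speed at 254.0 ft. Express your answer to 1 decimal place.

5.0 m/s

Log law: V ∝ ln(z/z₀). From the pair, with r = V₁/V₂ = 0.62551,
ln z₀ = (ln z₁ − r·ln z₂)/(1 − r) = (2.9957 − 0.62551×5.2983)/0.37449 = -0.8503 → z₀ = 0.4273 ft
V₃ = V₁ · ln(z₃/z₀)/ln(z₁/z₀) = 3.04 × 6.3877/3.8461 = 5.0489 m/s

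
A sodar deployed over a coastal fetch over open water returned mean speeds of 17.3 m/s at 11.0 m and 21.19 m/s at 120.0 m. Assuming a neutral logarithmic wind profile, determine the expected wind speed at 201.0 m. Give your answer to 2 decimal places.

22.03 m/s

Log law: V ∝ ln(z/z₀). From the pair, with r = V₁/V₂ = 0.81642,
ln z₀ = (ln z₁ − r·ln z₂)/(1 − r) = (2.3979 − 0.81642×4.7875)/0.18358 = -8.2294 → z₀ = 0.0002667 m
V₃ = V₁ · ln(z₃/z₀)/ln(z₁/z₀) = 17.3 × 13.5327/10.6273 = 22.0297 m/s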